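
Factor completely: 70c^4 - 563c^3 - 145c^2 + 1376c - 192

Among the possible rational roots, c = 1/7 is a root, so (7c - 1) is a factor; dividing leaves 10c^3 - 79c^2 - 32c + 192.
Then c = -8/5 is a root, so (5c + 8) is a factor; dividing leaves 2c^2 - 19c + 24.
The remaining quadratic factors as (c - 8)(2c - 3).

(2c - 3)(5c + 8)(7c - 1)(c - 8)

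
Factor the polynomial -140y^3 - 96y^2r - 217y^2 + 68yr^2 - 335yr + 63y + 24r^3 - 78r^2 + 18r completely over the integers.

-(5y - 3r + 9)(7y + 2r)(4y + 4r - 1)

Group: 4y(-35y^2 + 11yr - 63y + 6r^2 - 18r) + (4r - 1)(-35y^2 + 11yr - 63y + 6r^2 - 18r); both groups contain (-35y^2 + 11yr - 63y + 6r^2 - 18r), so (4y + 4r - 1) is a factor with cofactor -35y^2 + 11yr - 63y + 6r^2 - 18r.
The cofactor groups again: -35y^2 + 11yr - 63y + 6r^2 - 18r = -5y(7y + 2r) + (3r - 9)(7y + 2r); both groups contain (7y + 2r), giving -(5y - 3r + 9)(7y + 2r).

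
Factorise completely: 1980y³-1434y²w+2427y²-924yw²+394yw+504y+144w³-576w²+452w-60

Group: 12y(165y²-202yw+216y+24w²-92w+60) + (6w-1)(165y²-202yw+216y+24w²-92w+60); both groups contain (165y²-202yw+216y+24w²-92w+60), so (12y+6w-1) is a factor with cofactor 165y²-202yw+216y+24w²-92w+60.
The cofactor groups again: 165y²-202yw+216y+24w²-92w+60 = 15y(11y-12w+10) + (-2w+6)(11y-12w+10); both groups contain (11y-12w+10), giving (15y-2w+6)(11y-12w+10).

(11y-12w+10)(15y-2w+6)(12y+6w-1)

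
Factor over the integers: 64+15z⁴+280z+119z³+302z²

(3z+1)(5z+8)(z+2)(z+4)

Trying the rational-root candidates, z = -1/3 is a root, giving the factor (3z+1) and quotient 5z³+38z²+88z+64.
Next, z = -4 is a root, giving the factor (z+4) and quotient 5z²+18z+16.
The remaining quadratic factors as (5z+8)(z+2).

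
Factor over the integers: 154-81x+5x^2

Need a pair with product 5·154 = 770 and sum -81: that's -70 and -11.
Split the middle term: 5x^2-70x - 11x+154 = 5x(x-14) - 11(x-14).

(5x-11)(x-14)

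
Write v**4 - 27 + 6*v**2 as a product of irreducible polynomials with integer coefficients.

(v**2 + 9)*(v**2 - 3)

Substitute u = v**2 to get a quadratic in u, then factor.
v**2 - 3 is irreducible over ℤ (3 is not a perfect square).
v**2 + 9 is irreducible over ℤ (sum of squares).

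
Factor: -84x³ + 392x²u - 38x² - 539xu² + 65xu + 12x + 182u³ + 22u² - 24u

Group: 14x(-6x² + 25xu - 4x - 26u² + 8u) + (-7u - 3)(-6x² + 25xu - 4x - 26u² + 8u); both groups contain (-6x² + 25xu - 4x - 26u² + 8u), so (14x - 7u - 3) is a factor with cofactor -6x² + 25xu - 4x - 26u² + 8u.
The cofactor groups again: -6x² + 25xu - 4x - 26u² + 8u = -6x(x - 2u) + (13u - 4)(x - 2u); both groups contain (x - 2u), giving -(6x - 13u + 4)(x - 2u).

-(6x - 13u + 4)(x - 2u)(14x - 7u - 3)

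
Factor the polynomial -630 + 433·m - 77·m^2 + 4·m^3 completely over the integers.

Testing divisors of the constant over divisors of the leading coefficient, m = 10 is a root, giving the factor (m - 10) and quotient 4·m^2 - 37·m + 63.
The remaining quadratic factors as (m - 7)(4·m - 9).

(4·m - 9)·(m - 10)·(m - 7)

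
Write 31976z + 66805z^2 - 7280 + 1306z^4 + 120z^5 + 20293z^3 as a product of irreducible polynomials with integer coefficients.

(4z + 13)(5z + 4)(6z - 1)(z^2 + 7z + 140)

Testing divisors of the constant over divisors of the leading coefficient, z = 1/6 is a root, giving the factor (6z - 1) and quotient 20z^4 + 221z^3 + 3419z^2 + 11704z + 7280.
Then z = -4/5 is a root, giving the factor (5z + 4) and quotient 4z^3 + 41z^2 + 651z + 1820.
Then z = -13/4 is a root, so (4z + 13) divides it; the quotient is z^2 + 7z + 140.
The quadratic z^2 + 7z + 140 has discriminant -511 < 0 and is irreducible over ℤ.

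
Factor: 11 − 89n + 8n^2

(8n − 1)(n − 11)

Need a pair with product 8·11 = 88 and sum −89: that's −1 and −88.
Split the middle term: 8n^2 − n − 88n + 11 = n(8n − 1) − 11(8n − 1).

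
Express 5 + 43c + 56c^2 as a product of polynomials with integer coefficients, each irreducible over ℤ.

Need a pair with product 56·5 = 280 and sum 43: that's 8 and 35.
Split the middle term: 56c^2 + 8c + 35c + 5 = 8c(7c + 1) + 5(7c + 1).

(7c + 1)(8c + 5)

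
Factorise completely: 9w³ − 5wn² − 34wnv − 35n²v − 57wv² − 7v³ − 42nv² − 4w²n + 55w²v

Group: 9w(w² − wn + 6wv − 7nv − 7v²) + (5n + v)(w² − wn + 6wv − 7nv − 7v²); both groups contain (w² − wn + 6wv − 7nv − 7v²), so (9w + 5n + v) is a factor with cofactor w² − wn + 6wv − 7nv − 7v².
The cofactor groups again: w² − wn + 6wv − 7nv − 7v² = w(w − n − v) + 7v(w − n − v); both groups contain (w − n − v), giving (w + 7v)(w − n − v).

(w − n − v)(9w + 5n + v)(w + 7v)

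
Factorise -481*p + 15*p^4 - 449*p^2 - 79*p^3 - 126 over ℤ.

(3*p + 7)*(5*p + 2)*(p + 1)*(p - 9)

Among the possible rational roots, p = -2/5 is a root, giving the factor (5*p + 2) and quotient 3*p^3 - 17*p^2 - 83*p - 63.
Next, p = -1 is a root, so (p + 1) divides it; the quotient is 3*p^2 - 20*p - 63.
The remaining quadratic factors as (p - 9)(3*p + 7).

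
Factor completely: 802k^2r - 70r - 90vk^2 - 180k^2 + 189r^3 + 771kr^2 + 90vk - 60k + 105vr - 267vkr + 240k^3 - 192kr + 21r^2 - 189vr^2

-(3v - 8k - 3r - 2)(5k + 9r - 5)(6k + 7r)

Group: 5k(-18vk - 21vr + 48k^2 + 74kr + 12k + 21r^2 + 14r) + (9r - 5)(-18vk - 21vr + 48k^2 + 74kr + 12k + 21r^2 + 14r); both groups contain (-18vk - 21vr + 48k^2 + 74kr + 12k + 21r^2 + 14r), so (5k + 9r - 5) is a factor with cofactor -18vk - 21vr + 48k^2 + 74kr + 12k + 21r^2 + 14r.
The cofactor groups again: -18vk - 21vr + 48k^2 + 74kr + 12k + 21r^2 + 14r = -6k(3v - 8k - 3r - 2) - 7r(3v - 8k - 3r - 2); both groups contain (3v - 8k - 3r - 2), giving -(6k + 7r)(3v - 8k - 3r - 2).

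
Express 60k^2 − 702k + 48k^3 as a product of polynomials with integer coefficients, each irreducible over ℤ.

6k(2k + 9)(4k − 13)

Pull out the common factor 6k, then factor the remaining trinomial.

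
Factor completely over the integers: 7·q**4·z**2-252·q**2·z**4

Pull out the common factor 7·q**2·z**2; q**2-36·z**2 is a difference of squares.

7·q**2·z**2·(q+6·z)·(q-6·z)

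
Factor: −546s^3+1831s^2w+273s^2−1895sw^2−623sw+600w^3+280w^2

Group: 13s(−42s^2+115sw+21s−75w^2−35w) − 8w(−42s^2+115sw+21s−75w^2−35w); both groups contain (−42s^2+115sw+21s−75w^2−35w), so (13s−8w) is a factor with cofactor −42s^2+115sw+21s−75w^2−35w.
The cofactor groups again: −42s^2+115sw+21s−75w^2−35w = −14s(3s−5w) + (15w+7)(3s−5w); both groups contain (3s−5w), giving −(14s−15w−7)(3s−5w).

−(13s−8w)(14s−15w−7)(3s−5w)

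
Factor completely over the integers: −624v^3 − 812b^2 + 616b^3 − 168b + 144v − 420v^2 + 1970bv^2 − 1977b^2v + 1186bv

Group: 8b(77b^2 − 122bv + 14b + 48v^2 − 12v) + (−13v − 12)(77b^2 − 122bv + 14b + 48v^2 − 12v); both groups contain (77b^2 − 122bv + 14b + 48v^2 − 12v), so (8b − 13v − 12) is a factor with cofactor 77b^2 − 122bv + 14b + 48v^2 − 12v.
The cofactor groups again: 77b^2 − 122bv + 14b + 48v^2 − 12v = 11b(7b − 6v) + (−8v + 2)(7b − 6v); both groups contain (7b − 6v), giving (11b − 8v + 2)(7b − 6v).

(11b − 8v + 2)(7b − 6v)(8b − 13v − 12)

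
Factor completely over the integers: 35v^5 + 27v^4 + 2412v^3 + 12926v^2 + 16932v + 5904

Testing divisors of the constant over divisors of the leading coefficient, v = -3 is a root, giving the factor (v + 3) and quotient 35v^4 - 78v^3 + 2646v^2 + 4988v + 1968.
Next, v = -4/7 is a root, so (7v + 4) is a factor; dividing leaves 5v^3 - 14v^2 + 386v + 492.
Next, v = -6/5 is a root, so (5v + 6) divides it; the quotient is v^2 - 4v + 82.
The quadratic v^2 - 4v + 82 has discriminant -312 < 0 and is irreducible over ℤ.

(5v + 6)(7v + 4)(v + 3)(v^2 - 4v + 82)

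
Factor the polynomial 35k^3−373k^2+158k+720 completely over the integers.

Trying the rational-root candidates, k = 10 is a root, giving the factor (k−10) and quotient 35k^2−23k−72.
The remaining quadratic factors as (7k+8)(5k−9).

(5k−9)(7k+8)(k−10)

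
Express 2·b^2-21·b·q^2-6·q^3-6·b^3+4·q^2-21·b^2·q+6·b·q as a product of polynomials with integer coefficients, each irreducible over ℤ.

Group: 6·b·(-b^2-3·b·q-2·q^2) + (3·q-2)·(-b^2-3·b·q-2·q^2); both groups contain (-b^2-3·b·q-2·q^2), so (6·b+3·q-2) is a factor with cofactor -b^2-3·b·q-2·q^2.
The cofactor groups again: -b^2-3·b·q-2·q^2 = -b·(b+q) - 2·q·(b+q); both groups contain (b+q), giving -(b+2·q)·(b+q).

-(6·b+3·q-2)·(b+2·q)·(b+q)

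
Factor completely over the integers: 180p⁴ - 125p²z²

5p²(6p + 5z)(6p - 5z)

Every term has a factor of 5p². Then 36p² - 25z² = (6p)² − (5z)².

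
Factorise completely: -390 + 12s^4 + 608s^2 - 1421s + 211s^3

By the rational root theorem, s = -13 is a root, so (s + 13) is a factor; dividing leaves 12s^3 + 55s^2 - 107s - 30.
Next, s = -1/4 is a root, so (4s + 1) divides it; the quotient is 3s^2 + 13s - 30.
The remaining quadratic factors as (3s - 5)(s + 6).

(3s - 5)(4s + 1)(s + 13)(s + 6)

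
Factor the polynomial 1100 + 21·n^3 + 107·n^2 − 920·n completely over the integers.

By the rational root theorem, n = 10/3 is a root, so (3·n − 10) is a factor; dividing leaves 7·n^2 + 59·n − 110.
The remaining quadratic factors as (n + 10)(7·n − 11).

(3·n − 10)·(7·n − 11)·(n + 10)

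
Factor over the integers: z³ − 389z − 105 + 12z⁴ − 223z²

(3z + 1)(4z + 7)(z + 3)(z − 5)

Trying the rational-root candidates, z = 5 is a root, so (z − 5) is a factor; dividing leaves 12z³ + 61z² + 82z + 21.
Continuing, z = −7/4 is a root, so (4z + 7) is a factor; dividing leaves 3z² + 10z + 3.
The remaining quadratic factors as (z + 3)(3z + 1).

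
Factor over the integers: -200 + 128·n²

8·(4·n + 5)·(4·n - 5)

Factor out 8, leaving 16·n² - 25, which is a difference of two squares.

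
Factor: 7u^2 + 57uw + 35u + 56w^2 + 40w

Group: u(7u + 8w) + (7w + 5)(7u + 8w); both groups contain (7u + 8w).

(7u + 8w)(u + 7w + 5)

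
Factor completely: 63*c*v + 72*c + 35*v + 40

(7*v + 8)*(9*c + 5)

Group as (63*c*v + 72*c) + (35*v + 40) = 9*c*(7*v + 8) + 5*(7*v + 8).
Both groups share the factor (7*v + 8).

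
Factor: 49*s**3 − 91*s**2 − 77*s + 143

(7*s − 13)*(7*s**2 − 11)

Group as (49*s**3 − 77*s) + (−91*s**2 + 143) = 7*s*(7*s**2 − 11) − 13*(7*s**2 − 11).
Both groups share the factor (7*s**2 − 11).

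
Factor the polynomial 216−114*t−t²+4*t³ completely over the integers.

(4*t−9)*(t+6)*(t−4)

By the rational root theorem, t = −6 is a root, giving the factor (t+6) and quotient 4*t²−25*t+36.
The remaining quadratic factors as (t−4)(4*t−9).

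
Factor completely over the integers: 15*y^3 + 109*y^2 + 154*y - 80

(3*y + 8)*(5*y - 2)*(y + 5)

Among the possible rational roots, y = -5 is a root, so (y + 5) is a factor; dividing leaves 15*y^2 + 34*y - 16.
The remaining quadratic factors as (3*y + 8)(5*y - 2).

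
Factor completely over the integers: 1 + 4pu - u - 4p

(4p - 1)(u - 1)

Group as (4pu - 4p) + (-u + 1) = 4p(u - 1) - (u - 1).
Both groups share the factor (u - 1).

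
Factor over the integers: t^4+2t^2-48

Substitute u = t^2 to get a quadratic in u, then factor.
t^2-6 is irreducible over ℤ (6 is not a perfect square).
t^2+8 is irreducible over ℤ (always positive, so no real roots).

(t^2+8)(t^2-6)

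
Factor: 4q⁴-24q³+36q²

4q²(q-3)²

Every term has a factor of 4q²; factoring it out leaves q²-6q+9.
Recognize a perfect-square trinomial with the parts 3 and q.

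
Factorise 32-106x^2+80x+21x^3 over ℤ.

Among the possible rational roots, x = -2/7 is a root, giving the factor (7x+2) and quotient 3x^2-16x+16.
The remaining quadratic factors as (x-4)(3x-4).

(3x-4)(7x+2)(x-4)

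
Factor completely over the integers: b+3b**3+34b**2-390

(3b+13)(b+10)(b-3)

Testing divisors of the constant over divisors of the leading coefficient, b = -10 is a root, giving the factor (b+10) and quotient 3b**2+4b-39.
The remaining quadratic factors as (b-3)(3b+13).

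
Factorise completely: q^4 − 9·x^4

−(3·x^2 − q^2)·(3·x^2 + q^2)

Recognize a difference of squares with the parts q^2 and 3·x^2.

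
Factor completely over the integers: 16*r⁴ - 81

(2*r + 3)*(2*r - 3)*(4*r² + 9)

Difference of squares twice: with A = 2*r and B = 3, A⁴ − B⁴ = (A² − B²)(A² + B²), and A² − B² factors again.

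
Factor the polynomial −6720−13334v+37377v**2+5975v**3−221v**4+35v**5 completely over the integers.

Trying the rational-root candidates, v = 3/5 is a root, so (5v−3) divides it; the quotient is 7v**4−40v**3+1171v**2+8178v+2240.
Next, v = −5 is a root, so (v+5) is a factor; dividing leaves 7v**3−75v**2+1546v+448.
Next, v = −2/7 is a root, so (7v+2) is a factor; dividing leaves v**2−11v+224.
The quadratic v**2−11v+224 has discriminant −775 < 0 and is irreducible over ℤ.

(5v−3)(7v+2)(v+5)(v**2−11v+224)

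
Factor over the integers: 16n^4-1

(2n+1)(2n-1)(4n^2+1)

(2n)⁴ − (1)⁴ = ((2n)² − (1)²)((2n)² + (1)²); the first factor splits again, the second (4n^2+1) is irreducible.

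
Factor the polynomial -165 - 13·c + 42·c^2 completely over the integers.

(6·c + 11)·(7·c - 15)

Need a pair with product 42·(-165) = -6930 and sum -13: that's -90 and 77.
Split the middle term: 42·c^2 - 90·c + 77·c - 165 = 6·c·(7·c - 15) + 11·(7·c - 15).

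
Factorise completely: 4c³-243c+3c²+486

(4c-9)(c+9)(c-6)

Trying the rational-root candidates, c = 6 is a root, giving the factor (c-6) and quotient 4c²+27c-81.
The remaining quadratic factors as (c+9)(4c-9).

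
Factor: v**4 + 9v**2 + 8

Substitute u = v**2 to get a quadratic in u, then factor.
v**2 + 1 is irreducible over ℤ (sum of squares).
v**2 + 8 is irreducible over ℤ (always positive, so no real roots).

(v**2 + 1)(v**2 + 8)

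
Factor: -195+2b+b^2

Two integers with product -195 and sum 2 are 15 and -13.

(b+15)(b-13)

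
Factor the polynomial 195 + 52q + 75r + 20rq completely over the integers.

(4q + 15)(5r + 13)

Group as (20rq + 75r) + (52q + 195) = 5r(4q + 15) + 13(4q + 15).
Both groups share the factor (4q + 15).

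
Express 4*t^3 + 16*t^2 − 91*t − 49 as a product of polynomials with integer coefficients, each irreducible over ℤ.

Testing divisors of the constant over divisors of the leading coefficient, t = −1/2 is a root, so (2*t + 1) is a factor; dividing leaves 2*t^2 + 7*t − 49.
The remaining quadratic factors as (t + 7)(2*t − 7).

(2*t + 1)*(2*t − 7)*(t + 7)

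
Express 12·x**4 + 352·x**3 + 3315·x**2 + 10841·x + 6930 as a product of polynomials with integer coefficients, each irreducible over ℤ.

Among the possible rational roots, x = -11/2 is a root, giving the factor (2·x + 11) and quotient 6·x**3 + 143·x**2 + 871·x + 630.
Then x = -14 is a root, so (x + 14) is a factor; dividing leaves 6·x**2 + 59·x + 45.
The remaining quadratic factors as (6·x + 5)(x + 9).

(2·x + 11)·(6·x + 5)·(x + 14)·(x + 9)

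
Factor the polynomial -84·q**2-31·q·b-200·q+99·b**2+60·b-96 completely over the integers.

-(12·q-11·b+8)·(7·q+9·b+12)

Group: -12·q·(7·q+9·b+12) + (11·b-8)·(7·q+9·b+12); both groups contain (7·q+9·b+12).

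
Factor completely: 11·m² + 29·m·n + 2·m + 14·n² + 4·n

Group: m·(11·m + 7·n + 2) + 2·n·(11·m + 7·n + 2); both groups contain (11·m + 7·n + 2).

(11·m + 7·n + 2)·(m + 2·n)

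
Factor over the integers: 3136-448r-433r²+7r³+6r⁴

By the rational root theorem, r = 8 is a root, so (r-8) is a factor; dividing leaves 6r³+55r²+7r-392.
Next, r = -7/2 is a root, so (2r+7) is a factor; dividing leaves 3r²+17r-56.
The remaining quadratic factors as (3r-7)(r+8).

(2r+7)(3r-7)(r+8)(r-8)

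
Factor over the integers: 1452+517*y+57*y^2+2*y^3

By the rational root theorem, y = -11/2 is a root, giving the factor (2*y+11) and quotient y^2+23*y+132.
The remaining quadratic factors as (y+11)(y+12).

(2*y+11)*(y+11)*(y+12)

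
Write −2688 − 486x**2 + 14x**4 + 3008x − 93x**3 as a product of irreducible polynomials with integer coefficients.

(2x − 7)(7x − 8)(x + 6)(x − 8)

Among the possible rational roots, x = 7/2 is a root, so (2x − 7) is a factor; dividing leaves 7x**3 − 22x**2 − 320x + 384.
Continuing, x = 8/7 is a root, giving the factor (7x − 8) and quotient x**2 − 2x − 48.
The remaining quadratic factors as (x + 6)(x − 8).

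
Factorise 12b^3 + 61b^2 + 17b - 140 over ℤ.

(3b + 7)(4b - 5)(b + 4)

Among the possible rational roots, b = -4 is a root, giving the factor (b + 4) and quotient 12b^2 + 13b - 35.
The remaining quadratic factors as (4b - 5)(3b + 7).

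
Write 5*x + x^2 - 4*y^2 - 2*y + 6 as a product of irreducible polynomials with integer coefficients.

(x + 2*y + 3)*(x - 2*y + 2)

Group: x*(x - 2*y + 2) + (2*y + 3)*(x - 2*y + 2); both groups contain (x - 2*y + 2).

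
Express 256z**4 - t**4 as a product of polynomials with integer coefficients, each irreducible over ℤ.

(4z - t)(4z + t)(16z**2 + t**2)

Write as (16z**2)² − (t**2)², then factor 16z**2 - t**2 once more.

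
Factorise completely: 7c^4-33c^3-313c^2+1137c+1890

By the rational root theorem, c = -9/7 is a root, so (7c+9) is a factor; dividing leaves c^3-6c^2-37c+210.
Continuing, c = 7 is a root, so (c-7) divides it; the quotient is c^2+c-30.
The remaining quadratic factors as (c+6)(c-5).

(7c+9)(c+6)(c-5)(c-7)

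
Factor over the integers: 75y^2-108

Factor out 3, leaving 25y^2-36, which is a difference of two squares.

3(5y+6)(5y-6)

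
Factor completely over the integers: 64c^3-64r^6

64(c-r^2)(c^2+cr^2+r^4)

Pull out the common factor 64, leaving c^3-r^6.
Recognize a difference of cubes with the parts c and r^2.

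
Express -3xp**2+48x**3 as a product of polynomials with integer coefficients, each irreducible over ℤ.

Every term has a factor of 3x. Then 16x**2-p**2 = (4x)² − (p)².

3x(4x-p)(4x+p)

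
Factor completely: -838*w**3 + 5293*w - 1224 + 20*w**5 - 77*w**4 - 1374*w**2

(4*w - 1)*(5*w - 8)*(w - 9)*(w**2 + 7*w + 17)

Testing divisors of the constant over divisors of the leading coefficient, w = 8/5 is a root, so (5*w - 8) is a factor; dividing leaves 4*w**4 - 9*w**3 - 182*w**2 - 566*w + 153.
Next, w = 1/4 is a root, giving the factor (4*w - 1) and quotient w**3 - 2*w**2 - 46*w - 153.
Then w = 9 is a root, so (w - 9) divides it; the quotient is w**2 + 7*w + 17.
The quadratic w**2 + 7*w + 17 has discriminant -19 < 0 and is irreducible over ℤ.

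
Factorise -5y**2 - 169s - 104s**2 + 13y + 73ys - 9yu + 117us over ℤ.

-(y - 13s)(5y + 9u - 8s - 13)

Group: -5y(y - 13s) + (-9u + 8s + 13)(y - 13s); both groups contain (y - 13s).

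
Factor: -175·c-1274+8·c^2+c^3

Among the possible rational roots, c = -14 is a root, so (c+14) divides it; the quotient is c^2-6·c-91.
The remaining quadratic factors as (c+7)(c-13).

(c+14)·(c+7)·(c-13)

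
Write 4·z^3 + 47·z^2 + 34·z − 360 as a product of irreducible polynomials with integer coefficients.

(4·z − 9)·(z + 10)·(z + 4)

Testing divisors of the constant over divisors of the leading coefficient, z = 9/4 is a root, so (4·z − 9) divides it; the quotient is z^2 + 14·z + 40.
The remaining quadratic factors as (z + 10)(z + 4).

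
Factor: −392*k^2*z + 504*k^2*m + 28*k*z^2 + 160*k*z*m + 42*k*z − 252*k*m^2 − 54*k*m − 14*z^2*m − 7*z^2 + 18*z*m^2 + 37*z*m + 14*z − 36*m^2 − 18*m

−(7*z − 9*m)*(14*k − z + 2)*(4*k − 2*m − 1)

Group: 14*k*(−28*k*z + 36*k*m + 14*z*m + 7*z − 18*m^2 − 9*m) + (−z + 2)*(−28*k*z + 36*k*m + 14*z*m + 7*z − 18*m^2 − 9*m); both groups contain (−28*k*z + 36*k*m + 14*z*m + 7*z − 18*m^2 − 9*m), so (14*k − z + 2) is a factor with cofactor −28*k*z + 36*k*m + 14*z*m + 7*z − 18*m^2 − 9*m.
The cofactor groups again: −28*k*z + 36*k*m + 14*z*m + 7*z − 18*m^2 − 9*m = −4*k*(7*z − 9*m) + (2*m + 1)*(7*z − 9*m); both groups contain (7*z − 9*m), giving −(4*k − 2*m − 1)*(7*z − 9*m).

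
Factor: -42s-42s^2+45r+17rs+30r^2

Group: 2r(15r-14s) + (3s+3)(15r-14s); both groups contain (15r-14s).

(15r-14s)(2r+3s+3)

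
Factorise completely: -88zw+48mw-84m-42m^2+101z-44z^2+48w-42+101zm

Group: -11z(4z-7m+8w-7) + (6m+6)(4z-7m+8w-7); both groups contain (4z-7m+8w-7).

-(11z-6m-6)(4z-7m+8w-7)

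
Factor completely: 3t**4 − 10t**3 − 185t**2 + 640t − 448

(3t − 7)(t + 8)(t − 1)(t − 8)

By the rational root theorem, t = 8 is a root, giving the factor (t − 8) and quotient 3t**3 + 14t**2 − 73t + 56.
Next, t = 1 is a root, giving the factor (t − 1) and quotient 3t**2 + 17t − 56.
The remaining quadratic factors as (t + 8)(3t − 7).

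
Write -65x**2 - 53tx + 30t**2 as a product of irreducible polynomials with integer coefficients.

Group: 5t(6t + 5x) - 13x(6t + 5x); both groups contain (6t + 5x).

(5t - 13x)(6t + 5x)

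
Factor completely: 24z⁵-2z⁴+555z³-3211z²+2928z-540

By the rational root theorem, z = 3 is a root, so (z-3) is a factor; dividing leaves 24z⁴+70z³+765z²-916z+180.
Continuing, z = 5/6 is a root, so (6z-5) divides it; the quotient is 4z³+15z²+140z-36.
Next, z = 1/4 is a root, so (4z-1) is a factor; dividing leaves z²+4z+36.
The quadratic z²+4z+36 has discriminant -128 < 0 and is irreducible over ℤ.

(4z-1)(6z-5)(z-3)(z²+4z+36)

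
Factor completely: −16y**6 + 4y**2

−4y**2(2y**2 + 1)(2y**2 − 1)

Every term has a factor of 4y**2; factoring it out leaves −4y**4 + 1.
Recognize a difference of squares with the parts 1 and 2y**2.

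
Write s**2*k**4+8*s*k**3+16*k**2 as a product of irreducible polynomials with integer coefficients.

Factor out k**2 first: what remains is s**2*k**2+8*s*k+16.
Recognize a perfect-square trinomial with the parts s*k and 4.

k**2*(s*k+4)**2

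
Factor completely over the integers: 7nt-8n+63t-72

Group as (7nt-8n) + (63t-72) = n(7t-8) + 9(7t-8).
Both groups share the factor (7t-8).

(7t-8)(n+9)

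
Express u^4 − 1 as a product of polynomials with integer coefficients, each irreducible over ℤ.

(u + 1)(u − 1)(u^2 + 1)

(u)⁴ − (1)⁴ = ((u)² − (1)²)((u)² + (1)²); the first factor splits again, the second (u^2 + 1) is irreducible.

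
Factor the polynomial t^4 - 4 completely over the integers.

(t^2 + 2)(t^2 - 2)

Substitute u = t^2 to get a quadratic in u, then factor.
t^2 - 2 is irreducible over ℤ (2 is not a perfect square).
t^2 + 2 is irreducible over ℤ (always positive, so no real roots).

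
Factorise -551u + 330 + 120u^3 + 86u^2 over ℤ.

By the rational root theorem, u = 6/5 is a root, so (5u - 6) is a factor; dividing leaves 24u^2 + 46u - 55.
The remaining quadratic factors as (6u - 5)(4u + 11).

(4u + 11)(5u - 6)(6u - 5)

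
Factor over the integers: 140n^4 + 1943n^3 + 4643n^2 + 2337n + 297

(4n + 9)(5n + 1)(7n + 3)(n + 11)

Trying the rational-root candidates, n = -3/7 is a root, so (7n + 3) is a factor; dividing leaves 20n^3 + 269n^2 + 548n + 99.
Next, n = -9/4 is a root, so (4n + 9) divides it; the quotient is 5n^2 + 56n + 11.
The remaining quadratic factors as (5n + 1)(n + 11).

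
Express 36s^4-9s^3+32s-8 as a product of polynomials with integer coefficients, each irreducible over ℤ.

(4s-1)(9s^3+8)

Group as (36s^4+32s) + (-9s^3-8) = 4s(9s^3+8) - (9s^3+8).
Both groups share the factor (9s^3+8).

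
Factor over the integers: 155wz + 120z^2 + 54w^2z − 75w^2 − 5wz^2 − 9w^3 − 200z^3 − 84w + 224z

Group: w(−9w^2 + 9wz − 12w + 40z^2 + 32z) + (−5z + 7)(−9w^2 + 9wz − 12w + 40z^2 + 32z); both groups contain (−9w^2 + 9wz − 12w + 40z^2 + 32z), so (w − 5z + 7) is a factor with cofactor −9w^2 + 9wz − 12w + 40z^2 + 32z.
The cofactor groups again: −9w^2 + 9wz − 12w + 40z^2 + 32z = −3w(3w − 8z) + (−5z − 4)(3w − 8z); both groups contain (3w − 8z), giving −(3w + 5z + 4)(3w − 8z).

−(3w + 5z + 4)(3w − 8z)(w − 5z + 7)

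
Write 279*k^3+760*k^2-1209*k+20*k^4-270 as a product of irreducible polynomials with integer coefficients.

Trying the rational-root candidates, k = 5/4 is a root, giving the factor (4*k-5) and quotient 5*k^3+76*k^2+285*k+54.
Next, k = -1/5 is a root, so (5*k+1) is a factor; dividing leaves k^2+15*k+54.
The remaining quadratic factors as (k+9)(k+6).

(4*k-5)*(5*k+1)*(k+6)*(k+9)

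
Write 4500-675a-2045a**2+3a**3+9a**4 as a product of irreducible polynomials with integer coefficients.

By the rational root theorem, a = 15 is a root, so (a-15) divides it; the quotient is 9a**3+138a**2+25a-300.
Next, a = -15 is a root, so (a+15) divides it; the quotient is 9a**2+3a-20.
The remaining quadratic factors as (3a+5)(3a-4).

(3a+5)(3a-4)(a+15)(a-15)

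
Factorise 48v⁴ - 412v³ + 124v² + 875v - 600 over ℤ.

(2v + 3)(4v - 5)(6v - 5)(v - 8)

Testing divisors of the constant over divisors of the leading coefficient, v = 8 is a root, giving the factor (v - 8) and quotient 48v³ - 28v² - 100v + 75.
Then v = 5/6 is a root, so (6v - 5) is a factor; dividing leaves 8v² + 2v - 15.
The remaining quadratic factors as (2v + 3)(4v - 5).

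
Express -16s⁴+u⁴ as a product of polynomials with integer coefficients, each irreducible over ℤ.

(u)⁴ − (2s)⁴ = ((u)² − (2s)²)((u)² + (2s)²); the first factor splits again, the second (u²+4s²) is irreducible.

(u-2s)(u+2s)(u²+4s²)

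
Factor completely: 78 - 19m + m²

Two integers with product 78 and sum -19 are -6 and -13.

(m - 13)(m - 6)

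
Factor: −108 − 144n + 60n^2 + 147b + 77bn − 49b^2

Group: −7b(7b + 4n − 12) + (15n + 9)(7b + 4n − 12); both groups contain (7b + 4n − 12).

−(7b + 4n − 12)(7b − 15n − 9)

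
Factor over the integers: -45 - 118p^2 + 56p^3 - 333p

(2p + 3)(4p - 15)(7p + 1)

Among the possible rational roots, p = -1/7 is a root, so (7p + 1) divides it; the quotient is 8p^2 - 18p - 45.
The remaining quadratic factors as (4p - 15)(2p + 3).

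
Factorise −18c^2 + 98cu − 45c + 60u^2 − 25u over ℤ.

−(2c − 12u + 5)(9c + 5u)

Group: −2c(9c + 5u) + (12u − 5)(9c + 5u); both groups contain (9c + 5u).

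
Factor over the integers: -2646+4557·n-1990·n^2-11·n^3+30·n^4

Trying the rational-root candidates, n = -9 is a root, giving the factor (n+9) and quotient 30·n^3-281·n^2+539·n-294.
Next, n = 6/5 is a root, so (5·n-6) is a factor; dividing leaves 6·n^2-49·n+49.
The remaining quadratic factors as (6·n-7)(n-7).

(5·n-6)·(6·n-7)·(n+9)·(n-7)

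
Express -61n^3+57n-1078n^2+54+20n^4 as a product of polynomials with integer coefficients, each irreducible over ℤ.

(4n-1)(5n+1)(n+6)(n-9)

By the rational root theorem, n = 1/4 is a root, so (4n-1) is a factor; dividing leaves 5n^3-14n^2-273n-54.
Continuing, n = -6 is a root, so (n+6) is a factor; dividing leaves 5n^2-44n-9.
The remaining quadratic factors as (n-9)(5n+1).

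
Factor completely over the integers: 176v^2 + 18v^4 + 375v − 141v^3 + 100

Trying the rational-root candidates, v = 5 is a root, so (v − 5) is a factor; dividing leaves 18v^3 − 51v^2 − 79v − 20.
Then v = −5/6 is a root, giving the factor (6v + 5) and quotient 3v^2 − 11v − 4.
The remaining quadratic factors as (v − 4)(3v + 1).

(3v + 1)(6v + 5)(v − 4)(v − 5)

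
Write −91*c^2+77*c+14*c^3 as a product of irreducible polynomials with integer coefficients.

7*c*(2*c−11)*(c−1)

Pull out the common factor 7*c, then factor the remaining trinomial.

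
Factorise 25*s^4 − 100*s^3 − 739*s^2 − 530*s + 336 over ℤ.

(5*s + 7)*(5*s − 2)*(s + 3)*(s − 8)

Among the possible rational roots, s = −3 is a root, so (s + 3) is a factor; dividing leaves 25*s^3 − 175*s^2 − 214*s + 112.
Then s = 8 is a root, giving the factor (s − 8) and quotient 25*s^2 + 25*s − 14.
The remaining quadratic factors as (5*s − 2)(5*s + 7).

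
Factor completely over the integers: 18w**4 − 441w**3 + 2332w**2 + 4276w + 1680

(3w + 2)(6w + 5)(w − 12)(w − 14)

By the rational root theorem, w = 12 is a root, so (w − 12) divides it; the quotient is 18w**3 − 225w**2 − 368w − 140.
Continuing, w = −2/3 is a root, so (3w + 2) is a factor; dividing leaves 6w**2 − 79w − 70.
The remaining quadratic factors as (6w + 5)(w − 14).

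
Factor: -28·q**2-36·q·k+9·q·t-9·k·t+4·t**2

Group: -4·q·(7·q+9·k-4·t) - t·(7·q+9·k-4·t); both groups contain (7·q+9·k-4·t).

-(4·q+t)·(7·q+9·k-4·t)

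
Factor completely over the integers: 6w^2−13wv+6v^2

Group: 3w(2w−3v) − 2v(2w−3v); both groups contain (2w−3v).

(3w−2v)(2w−3v)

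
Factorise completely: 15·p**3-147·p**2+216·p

Pull out the common factor 3·p, then factor the remaining trinomial.

3·p·(5·p-9)·(p-8)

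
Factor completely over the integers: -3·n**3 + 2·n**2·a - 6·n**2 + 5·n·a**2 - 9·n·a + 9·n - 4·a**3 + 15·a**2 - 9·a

-(n - a)·(n - a + 3)·(3·n + 4·a - 3)

Group: n·(-3·n**2 - n·a + 3·n + 4·a**2 - 3·a) + (-a + 3)·(-3·n**2 - n·a + 3·n + 4·a**2 - 3·a); both groups contain (-3·n**2 - n·a + 3·n + 4·a**2 - 3·a), so (n - a + 3) is a factor with cofactor -3·n**2 - n·a + 3·n + 4·a**2 - 3·a.
The cofactor groups again: -3·n**2 - n·a + 3·n + 4·a**2 - 3·a = -n·(3·n + 4·a - 3) + a·(3·n + 4·a - 3); both groups contain (3·n + 4·a - 3), giving -(n - a)·(3·n + 4·a - 3).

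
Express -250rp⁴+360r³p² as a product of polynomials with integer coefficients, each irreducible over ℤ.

10p²r(6r-5p)(6r+5p)

Pull out the common factor 10rp²; 36r²-25p² is a difference of squares.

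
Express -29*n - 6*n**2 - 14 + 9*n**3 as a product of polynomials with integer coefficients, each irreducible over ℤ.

Testing divisors of the constant over divisors of the leading coefficient, n = 7/3 is a root, so (3*n - 7) is a factor; dividing leaves 3*n**2 + 5*n + 2.
The remaining quadratic factors as (3*n + 2)(n + 1).

(3*n + 2)*(3*n - 7)*(n + 1)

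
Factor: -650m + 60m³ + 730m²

10m(6m - 5)(m + 13)

Pull out the common factor 10m, then factor the remaining trinomial.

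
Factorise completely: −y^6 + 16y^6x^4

Every term has a factor of y^6; factoring it out leaves 16x^4 − 1.
Recognize a difference of squares with the parts 4x^2 and 1.
4x^2 − 1 is again a difference of squares: (2x − 1)(2x + 1).

y^6(2x + 1)(2x − 1)(4x^2 + 1)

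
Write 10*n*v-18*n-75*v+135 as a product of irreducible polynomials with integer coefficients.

(2*n-15)*(5*v-9)

Group as (10*n*v-18*n) + (-75*v+135) = 2*n*(5*v-9) - 15*(5*v-9).
Both groups share the factor (5*v-9).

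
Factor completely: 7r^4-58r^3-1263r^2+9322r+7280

Trying the rational-root candidates, r = 14 is a root, so (r-14) is a factor; dividing leaves 7r^3+40r^2-703r-520.
Then r = 8 is a root, so (r-8) is a factor; dividing leaves 7r^2+96r+65.
The remaining quadratic factors as (7r+5)(r+13).

(7r+5)(r+13)(r-14)(r-8)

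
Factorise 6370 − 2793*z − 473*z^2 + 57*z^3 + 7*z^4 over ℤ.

By the rational root theorem, z = −10 is a root, giving the factor (z + 10) and quotient 7*z^3 − 13*z^2 − 343*z + 637.
Next, z = 13/7 is a root, so (7*z − 13) is a factor; dividing leaves z^2 − 49.
The remaining quadratic factors as (z − 7)(z + 7).

(7*z − 13)*(z + 10)*(z + 7)*(z − 7)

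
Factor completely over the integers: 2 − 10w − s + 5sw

Group as (5sw − s) + (−10w + 2) = s(5w − 1) − 2(5w − 1).
Both groups share the factor (5w − 1).

(5w − 1)(s − 2)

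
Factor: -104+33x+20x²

(4x+13)(5x-8)

Need a pair with product 20·(-104) = -2080 and sum 33: that's 65 and -32.
Split the middle term: 20x²+65x - 32x-104 = 5x(4x+13) - 8(4x+13).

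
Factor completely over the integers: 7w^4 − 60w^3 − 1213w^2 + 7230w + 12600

(7w + 10)(w + 12)(w − 15)(w − 7)

Trying the rational-root candidates, w = −12 is a root, giving the factor (w + 12) and quotient 7w^3 − 144w^2 + 515w + 1050.
Next, w = −10/7 is a root, giving the factor (7w + 10) and quotient w^2 − 22w + 105.
The remaining quadratic factors as (w − 7)(w − 15).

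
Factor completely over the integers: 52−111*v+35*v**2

Need a pair with product 35·52 = 1820 and sum −111: that's −20 and −91.
Split the middle term: 35*v**2−20*v − 91*v+52 = 5*v*(7*v−4) − 13*(7*v−4).

(5*v−13)*(7*v−4)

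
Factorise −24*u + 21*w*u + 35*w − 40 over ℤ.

Group as (21*w*u + 35*w) + (−24*u − 40) = 7*w*(3*u + 5) − 8*(3*u + 5).
Both groups share the factor (3*u + 5).

(3*u + 5)*(7*w − 8)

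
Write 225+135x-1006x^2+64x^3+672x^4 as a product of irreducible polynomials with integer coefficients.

Trying the rational-root candidates, x = 5/6 is a root, so (6x-5) is a factor; dividing leaves 112x^3+104x^2-81x-45.
Then x = -3/7 is a root, so (7x+3) divides it; the quotient is 16x^2+8x-15.
The remaining quadratic factors as (4x+5)(4x-3).

(4x+5)(4x-3)(6x-5)(7x+3)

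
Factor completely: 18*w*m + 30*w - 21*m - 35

Group as (18*w*m + 30*w) + (-21*m - 35) = 6*w*(3*m + 5) - 7*(3*m + 5).
Both groups share the factor (3*m + 5).

(3*m + 5)*(6*w - 7)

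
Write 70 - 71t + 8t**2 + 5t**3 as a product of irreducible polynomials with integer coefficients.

Testing divisors of the constant over divisors of the leading coefficient, t = 2 is a root, so (t - 2) is a factor; dividing leaves 5t**2 + 18t - 35.
The remaining quadratic factors as (5t - 7)(t + 5).

(5t - 7)(t + 5)(t - 2)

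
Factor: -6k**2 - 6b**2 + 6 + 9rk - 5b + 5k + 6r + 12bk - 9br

Group: -3b(2b + 3r - 2k + 3) + (3k + 2)(2b + 3r - 2k + 3); both groups contain (2b + 3r - 2k + 3).

-(2b + 3r - 2k + 3)(3b - 3k - 2)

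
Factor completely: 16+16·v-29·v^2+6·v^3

(2·v+1)·(3·v-4)·(v-4)

Among the possible rational roots, v = 4/3 is a root, so (3·v-4) is a factor; dividing leaves 2·v^2-7·v-4.
The remaining quadratic factors as (2·v+1)(v-4).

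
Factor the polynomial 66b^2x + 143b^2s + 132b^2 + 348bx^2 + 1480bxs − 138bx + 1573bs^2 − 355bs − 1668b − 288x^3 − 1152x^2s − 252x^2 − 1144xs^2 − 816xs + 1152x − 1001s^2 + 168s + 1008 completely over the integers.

Group: 11b(6bx + 13bs + 12b + 36x^2 + 144xs + 143s^2 − 24s − 144) + (−8x − 7)(6bx + 13bs + 12b + 36x^2 + 144xs + 143s^2 − 24s − 144); both groups contain (6bx + 13bs + 12b + 36x^2 + 144xs + 143s^2 − 24s − 144), so (11b − 8x − 7) is a factor with cofactor 6bx + 13bs + 12b + 36x^2 + 144xs + 143s^2 − 24s − 144.
The cofactor groups again: 6bx + 13bs + 12b + 36x^2 + 144xs + 143s^2 − 24s − 144 = b(6x + 13s + 12) + (6x + 11s − 12)(6x + 13s + 12); both groups contain (6x + 13s + 12), giving (b + 6x + 11s − 12)(6x + 13s + 12).

(11b − 8x − 7)(6x + 13s + 12)(b + 6x + 11s − 12)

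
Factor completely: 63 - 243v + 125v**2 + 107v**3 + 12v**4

(3v - 1)(4v - 3)(v + 3)(v + 7)

Testing divisors of the constant over divisors of the leading coefficient, v = 1/3 is a root, so (3v - 1) divides it; the quotient is 4v**3 + 37v**2 + 54v - 63.
Next, v = 3/4 is a root, giving the factor (4v - 3) and quotient v**2 + 10v + 21.
The remaining quadratic factors as (v + 7)(v + 3).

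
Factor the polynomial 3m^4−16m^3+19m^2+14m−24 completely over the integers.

Trying the rational-root candidates, m = 2 is a root, giving the factor (m−2) and quotient 3m^3−10m^2−m+12.
Next, m = 4/3 is a root, giving the factor (3m−4) and quotient m^2−2m−3.
The remaining quadratic factors as (m+1)(m−3).

(3m−4)(m+1)(m−2)(m−3)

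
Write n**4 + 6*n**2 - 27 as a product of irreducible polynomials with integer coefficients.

(n**2 + 9)*(n**2 - 3)

Substitute u = n**2 to get a quadratic in u, then factor.
n**2 + 9 is irreducible over ℤ (sum of squares).
n**2 - 3 is irreducible over ℤ (3 is not a perfect square).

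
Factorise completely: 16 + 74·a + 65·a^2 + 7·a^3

By the rational root theorem, a = -2/7 is a root, so (7·a + 2) divides it; the quotient is a^2 + 9·a + 8.
The remaining quadratic factors as (a + 8)(a + 1).

(7·a + 2)·(a + 1)·(a + 8)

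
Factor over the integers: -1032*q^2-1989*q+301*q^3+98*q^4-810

(2*q+9)*(7*q+5)*(7*q+6)*(q-3)

Trying the rational-root candidates, q = -5/7 is a root, so (7*q+5) divides it; the quotient is 14*q^3+33*q^2-171*q-162.
Continuing, q = -6/7 is a root, so (7*q+6) divides it; the quotient is 2*q^2+3*q-27.
The remaining quadratic factors as (q-3)(2*q+9).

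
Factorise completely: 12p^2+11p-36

(3p-4)(4p+9)

Need a pair with product 12·(-36) = -432 and sum 11: that's -16 and 27.
Split the middle term: 12p^2-16p + 27p-36 = 4p(3p-4) + 9(3p-4).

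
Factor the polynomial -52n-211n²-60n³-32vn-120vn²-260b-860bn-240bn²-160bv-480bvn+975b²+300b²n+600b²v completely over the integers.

Group: 15b(40bv+20bn+65b+8vn+4n²+13n) + (-15n-4)(40bv+20bn+65b+8vn+4n²+13n); both groups contain (40bv+20bn+65b+8vn+4n²+13n), so (15b-15n-4) is a factor with cofactor 40bv+20bn+65b+8vn+4n²+13n.
The cofactor groups again: 40bv+20bn+65b+8vn+4n²+13n = 8v(5b+n) + (4n+13)(5b+n); both groups contain (5b+n), giving (8v+4n+13)(5b+n).

(15b-15n-4)(8v+4n+13)(5b+n)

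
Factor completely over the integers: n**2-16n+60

Two integers with product 60 and sum -16 are -6 and -10.

(n-10)(n-6)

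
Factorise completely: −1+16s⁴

(2s)⁴ − (1)⁴ = ((2s)² − (1)²)((2s)² + (1)²); the first factor splits again, the second (4s²+1) is irreducible.

(2s+1)(2s−1)(4s²+1)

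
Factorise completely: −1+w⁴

(w+1)(w−1)(w²+1)

(w)⁴ − (1)⁴ = ((w)² − (1)²)((w)² + (1)²); the first factor splits again, the second (w²+1) is irreducible.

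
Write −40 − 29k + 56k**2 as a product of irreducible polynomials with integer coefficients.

(7k − 8)(8k + 5)

Need a pair with product 56·(−40) = −2240 and sum −29: that's −64 and 35.
Split the middle term: 56k**2 − 64k + 35k − 40 = 8k(7k − 8) + 5(7k − 8).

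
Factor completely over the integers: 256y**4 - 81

Write as (16y**2)² − (9)², then factor 16y**2 - 9 once more.

(4y + 3)(4y - 3)(16y**2 + 9)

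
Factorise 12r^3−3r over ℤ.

3r(2r+1)(2r−1)

Pull out the common factor 3r; 4r^2−1 is a difference of squares.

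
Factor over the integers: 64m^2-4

4(4m+1)(4m-1)

Pull out the common factor 4; 16m^2-1 is a difference of squares.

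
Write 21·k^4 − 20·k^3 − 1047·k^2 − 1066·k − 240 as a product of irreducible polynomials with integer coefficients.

(3·k + 1)·(7·k + 5)·(k + 6)·(k − 8)

By the rational root theorem, k = −6 is a root, giving the factor (k + 6) and quotient 21·k^3 − 146·k^2 − 171·k − 40.
Continuing, k = −1/3 is a root, so (3·k + 1) is a factor; dividing leaves 7·k^2 − 51·k − 40.
The remaining quadratic factors as (7·k + 5)(k − 8).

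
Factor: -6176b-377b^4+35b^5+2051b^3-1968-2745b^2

(5b+4)(7b+3)(b-4)(b^2-8b+41)

By the rational root theorem, b = 4 is a root, so (b-4) is a factor; dividing leaves 35b^4-237b^3+1103b^2+1667b+492.
Next, b = -3/7 is a root, giving the factor (7b+3) and quotient 5b^3-36b^2+173b+164.
Then b = -4/5 is a root, giving the factor (5b+4) and quotient b^2-8b+41.
The quadratic b^2-8b+41 has discriminant -100 < 0 and is irreducible over ℤ.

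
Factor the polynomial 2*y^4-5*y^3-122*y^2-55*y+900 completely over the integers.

Testing divisors of the constant over divisors of the leading coefficient, y = -5 is a root, so (y+5) divides it; the quotient is 2*y^3-15*y^2-47*y+180.
Next, y = 9 is a root, so (y-9) divides it; the quotient is 2*y^2+3*y-20.
The remaining quadratic factors as (2*y-5)(y+4).

(2*y-5)*(y+4)*(y+5)*(y-9)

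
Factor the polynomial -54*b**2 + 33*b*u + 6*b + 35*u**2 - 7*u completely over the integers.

-(6*b - 7*u)*(9*b + 5*u - 1)

Group: -6*b*(9*b + 5*u - 1) + 7*u*(9*b + 5*u - 1); both groups contain (9*b + 5*u - 1).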